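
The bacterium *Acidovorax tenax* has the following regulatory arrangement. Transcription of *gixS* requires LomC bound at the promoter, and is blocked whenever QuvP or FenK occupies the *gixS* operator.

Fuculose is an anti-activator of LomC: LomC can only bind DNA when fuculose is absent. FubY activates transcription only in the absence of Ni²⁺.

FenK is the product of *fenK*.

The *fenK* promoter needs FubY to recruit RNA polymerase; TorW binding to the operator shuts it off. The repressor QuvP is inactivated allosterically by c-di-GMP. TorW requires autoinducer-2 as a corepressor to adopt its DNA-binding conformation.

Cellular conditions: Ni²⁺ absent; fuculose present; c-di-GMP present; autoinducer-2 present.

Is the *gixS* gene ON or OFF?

c-di-GMP is present, so QuvP is inactive.
Autoinducer-2 is present, so TorW is active.
Ni²⁺ is absent, so FubY is active.
With repressor TorW bound, *fenK* is not transcribed.
So FenK is not produced.
Fuculose is present, so LomC is inactive.
Required activator LomC is absent, so *gixS* is not transcribed.

OFF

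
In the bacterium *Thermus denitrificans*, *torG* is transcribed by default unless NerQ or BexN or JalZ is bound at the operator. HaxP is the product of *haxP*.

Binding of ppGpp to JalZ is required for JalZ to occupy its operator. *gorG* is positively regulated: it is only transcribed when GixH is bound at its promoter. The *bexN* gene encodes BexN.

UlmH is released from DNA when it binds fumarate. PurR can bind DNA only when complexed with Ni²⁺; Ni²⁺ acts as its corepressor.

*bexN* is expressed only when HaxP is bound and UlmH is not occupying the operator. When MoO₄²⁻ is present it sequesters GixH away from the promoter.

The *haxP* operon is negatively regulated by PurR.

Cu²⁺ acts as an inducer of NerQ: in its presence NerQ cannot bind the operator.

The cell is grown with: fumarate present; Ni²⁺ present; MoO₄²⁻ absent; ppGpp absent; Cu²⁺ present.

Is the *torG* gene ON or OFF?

Cu²⁺ is present, so NerQ is inactive.
Fumarate is present, so UlmH is inactive.
Ni²⁺ is present, so PurR is active.
With repressor PurR bound, *haxP* is not transcribed.
So HaxP is not produced.
Required activator HaxP is absent, so *bexN* is not transcribed.
So BexN is not produced.
ppGpp is absent, so JalZ is inactive.
With no repressor bound, *torG* is transcribed.

ON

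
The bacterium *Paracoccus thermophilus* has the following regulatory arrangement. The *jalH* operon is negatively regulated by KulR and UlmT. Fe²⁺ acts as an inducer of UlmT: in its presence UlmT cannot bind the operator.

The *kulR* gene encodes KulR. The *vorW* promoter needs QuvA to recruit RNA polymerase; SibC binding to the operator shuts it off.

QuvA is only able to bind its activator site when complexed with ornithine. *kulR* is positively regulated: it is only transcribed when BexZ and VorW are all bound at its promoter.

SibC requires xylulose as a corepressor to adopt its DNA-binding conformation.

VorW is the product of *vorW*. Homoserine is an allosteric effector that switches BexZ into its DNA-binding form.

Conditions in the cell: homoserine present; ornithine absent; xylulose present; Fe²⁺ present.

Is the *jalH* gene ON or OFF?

Homoserine is present, so BexZ is active.
Xylulose is present, so SibC is active.
Ornithine is absent, so QuvA is inactive.
With repressor SibC bound, *vorW* is not transcribed.
So VorW is not produced.
Required activator VorW is absent, so *kulR* is not transcribed.
So KulR is not produced.
Fe²⁺ is present, so UlmT is inactive.
With no repressor bound, *jalH* is transcribed.

ON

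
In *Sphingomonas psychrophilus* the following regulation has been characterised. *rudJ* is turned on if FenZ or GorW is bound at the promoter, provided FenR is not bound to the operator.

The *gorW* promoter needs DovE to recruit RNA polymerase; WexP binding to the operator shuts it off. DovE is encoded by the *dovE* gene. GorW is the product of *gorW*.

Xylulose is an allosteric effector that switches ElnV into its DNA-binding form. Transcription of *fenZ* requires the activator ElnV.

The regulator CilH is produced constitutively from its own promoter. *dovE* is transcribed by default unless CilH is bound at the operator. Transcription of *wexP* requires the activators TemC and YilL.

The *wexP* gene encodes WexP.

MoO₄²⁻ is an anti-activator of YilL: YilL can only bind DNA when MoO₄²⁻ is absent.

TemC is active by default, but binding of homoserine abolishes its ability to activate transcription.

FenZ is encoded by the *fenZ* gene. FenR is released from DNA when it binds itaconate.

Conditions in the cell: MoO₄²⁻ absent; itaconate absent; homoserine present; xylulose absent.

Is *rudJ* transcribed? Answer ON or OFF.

Xylulose is absent, so ElnV is inactive.
Required activator ElnV is absent, so *fenZ* is not transcribed.
So FenZ is not produced.
CilH is produced constitutively and is active.
With repressor CilH bound, *dovE* is not transcribed.
So DovE is not produced.
Homoserine is present, so TemC is inactive.
MoO₄²⁻ is absent, so YilL is active.
Required activator TemC is absent, so *wexP* is not transcribed.
So WexP is not produced.
Required activator DovE is absent, so *gorW* is not transcribed.
So GorW is not produced.
Itaconate is absent, so FenR is active.
With repressor FenR bound, *rudJ* is not transcribed.

OFF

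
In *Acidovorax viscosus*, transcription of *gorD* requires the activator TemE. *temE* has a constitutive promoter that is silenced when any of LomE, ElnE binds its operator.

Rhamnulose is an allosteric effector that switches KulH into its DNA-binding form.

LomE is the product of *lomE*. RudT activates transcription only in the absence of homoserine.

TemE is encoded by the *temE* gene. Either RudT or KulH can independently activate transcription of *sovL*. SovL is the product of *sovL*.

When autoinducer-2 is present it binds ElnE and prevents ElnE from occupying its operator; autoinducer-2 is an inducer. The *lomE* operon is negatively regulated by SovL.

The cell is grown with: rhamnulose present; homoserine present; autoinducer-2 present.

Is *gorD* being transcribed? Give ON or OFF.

Homoserine is present, so RudT is inactive.
Rhamnulose is present, so KulH is active.
Activator KulH is present, so *sovL* is transcribed.
So SovL is produced and active.
With repressor SovL bound, *lomE* is not transcribed.
So LomE is not produced.
Autoinducer-2 is present, so ElnE is inactive.
With no repressor bound, *temE* is transcribed.
So TemE is produced and active.
No repressor is bound and TemE is active, so *gorD* is transcribed.

ON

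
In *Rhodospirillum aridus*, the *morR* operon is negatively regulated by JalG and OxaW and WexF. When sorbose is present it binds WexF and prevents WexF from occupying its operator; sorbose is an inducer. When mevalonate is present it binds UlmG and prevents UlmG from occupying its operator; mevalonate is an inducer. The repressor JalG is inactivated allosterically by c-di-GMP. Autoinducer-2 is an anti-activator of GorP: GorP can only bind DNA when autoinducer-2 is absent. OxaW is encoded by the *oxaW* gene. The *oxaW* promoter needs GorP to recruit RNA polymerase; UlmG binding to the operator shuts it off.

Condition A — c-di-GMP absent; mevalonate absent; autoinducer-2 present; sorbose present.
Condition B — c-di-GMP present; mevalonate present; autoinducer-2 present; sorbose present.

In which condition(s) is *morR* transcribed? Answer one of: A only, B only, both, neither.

Condition A:
c-di-GMP is absent, so JalG is active.
Mevalonate is absent, so UlmG is active.
Autoinducer-2 is present, so GorP is inactive.
With repressor UlmG bound, *oxaW* is not transcribed.
So OxaW is not produced.
Sorbose is present, so WexF is inactive.
With repressor JalG bound, *morR* is not transcribed.
→ *morR* is OFF in A.
Condition B:
c-di-GMP is present, so JalG is inactive.
Mevalonate is present, so UlmG is inactive.
Autoinducer-2 is present, so GorP is inactive.
Required activator GorP is absent, so *oxaW* is not transcribed.
So OxaW is not produced.
Sorbose is present, so WexF is inactive.
With no repressor bound, *morR* is transcribed.
→ *morR* is ON in B.

B only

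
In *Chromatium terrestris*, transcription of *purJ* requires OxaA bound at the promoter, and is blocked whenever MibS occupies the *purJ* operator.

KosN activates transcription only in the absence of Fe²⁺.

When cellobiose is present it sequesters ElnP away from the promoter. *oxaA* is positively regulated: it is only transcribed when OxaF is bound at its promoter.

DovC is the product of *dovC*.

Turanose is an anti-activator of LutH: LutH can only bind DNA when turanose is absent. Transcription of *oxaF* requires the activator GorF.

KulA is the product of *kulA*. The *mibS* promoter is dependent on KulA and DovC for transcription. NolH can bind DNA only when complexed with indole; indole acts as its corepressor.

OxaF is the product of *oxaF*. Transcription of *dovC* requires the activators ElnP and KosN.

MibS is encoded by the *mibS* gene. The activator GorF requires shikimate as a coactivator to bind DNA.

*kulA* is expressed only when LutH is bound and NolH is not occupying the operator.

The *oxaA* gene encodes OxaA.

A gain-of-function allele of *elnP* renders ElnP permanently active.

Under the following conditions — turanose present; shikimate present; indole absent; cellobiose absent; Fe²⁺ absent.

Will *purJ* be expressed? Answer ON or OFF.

ON

Turanose is present, so LutH is inactive.
Indole is absent, so NolH is inactive.
Required activator LutH is absent, so *kulA* is not transcribed.
So KulA is not produced.
ElnP is constitutively active in this strain.
Fe²⁺ is absent, so KosN is active.
No repressor is bound and ElnP and KosN are active, so *dovC* is transcribed.
So DovC is produced and active.
Required activator KulA is absent, so *mibS* is not transcribed.
So MibS is not produced.
Shikimate is present, so GorF is active.
No repressor is bound and GorF is active, so *oxaF* is transcribed.
So OxaF is produced and active.
No repressor is bound and OxaF is active, so *oxaA* is transcribed.
So OxaA is produced and active.
No repressor is bound and OxaA is active, so *purJ* is transcribed.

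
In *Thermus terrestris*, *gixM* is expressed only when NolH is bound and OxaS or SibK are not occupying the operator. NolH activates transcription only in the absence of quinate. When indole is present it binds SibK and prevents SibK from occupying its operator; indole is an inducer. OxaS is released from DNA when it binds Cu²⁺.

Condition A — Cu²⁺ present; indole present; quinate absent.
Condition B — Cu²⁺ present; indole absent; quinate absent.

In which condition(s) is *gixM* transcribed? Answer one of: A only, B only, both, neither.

A only

Condition A:
Cu²⁺ is present, so OxaS is inactive.
Indole is present, so SibK is inactive.
Quinate is absent, so NolH is active.
No repressor is bound and NolH is active, so *gixM* is transcribed.
→ *gixM* is ON in A.
Condition B:
Cu²⁺ is present, so OxaS is inactive.
Indole is absent, so SibK is active.
Quinate is absent, so NolH is active.
With repressor SibK bound, *gixM* is not transcribed.
→ *gixM* is OFF in B.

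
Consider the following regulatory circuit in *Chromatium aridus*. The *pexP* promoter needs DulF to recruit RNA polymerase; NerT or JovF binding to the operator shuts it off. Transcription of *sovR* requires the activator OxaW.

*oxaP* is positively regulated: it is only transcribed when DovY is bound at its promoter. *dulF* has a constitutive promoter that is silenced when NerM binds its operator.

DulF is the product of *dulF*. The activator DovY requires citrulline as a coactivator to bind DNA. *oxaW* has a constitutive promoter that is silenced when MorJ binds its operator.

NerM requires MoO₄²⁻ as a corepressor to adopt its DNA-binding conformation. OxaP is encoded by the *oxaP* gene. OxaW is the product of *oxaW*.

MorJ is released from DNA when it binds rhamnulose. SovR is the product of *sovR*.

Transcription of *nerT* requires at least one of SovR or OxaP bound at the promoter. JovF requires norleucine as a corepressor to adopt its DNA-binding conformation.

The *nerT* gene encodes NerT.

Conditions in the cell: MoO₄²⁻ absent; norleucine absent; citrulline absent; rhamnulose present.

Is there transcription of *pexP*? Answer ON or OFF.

OFF

MoO₄²⁻ is absent, so NerM is inactive.
With no repressor bound, *dulF* is transcribed.
So DulF is produced and active.
Rhamnulose is present, so MorJ is inactive.
With no repressor bound, *oxaW* is transcribed.
So OxaW is produced and active.
No repressor is bound and OxaW is active, so *sovR* is transcribed.
So SovR is produced and active.
Citrulline is absent, so DovY is inactive.
Required activator DovY is absent, so *oxaP* is not transcribed.
So OxaP is not produced.
Activator SovR is present, so *nerT* is transcribed.
So NerT is produced and active.
Norleucine is absent, so JovF is inactive.
With repressor NerT bound, *pexP* is not transcribed.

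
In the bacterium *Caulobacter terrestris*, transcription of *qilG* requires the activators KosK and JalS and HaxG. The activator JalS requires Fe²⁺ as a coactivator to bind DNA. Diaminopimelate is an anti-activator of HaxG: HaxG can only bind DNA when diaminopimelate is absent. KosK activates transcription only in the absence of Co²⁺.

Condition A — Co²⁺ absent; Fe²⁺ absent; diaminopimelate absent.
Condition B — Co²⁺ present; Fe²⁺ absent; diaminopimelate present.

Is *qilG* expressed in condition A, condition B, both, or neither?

neither

Condition A:
Co²⁺ is absent, so KosK is active.
Fe²⁺ is absent, so JalS is inactive.
Diaminopimelate is absent, so HaxG is active.
Required activator JalS is absent, so *qilG* is not transcribed.
→ *qilG* is OFF in A.
Condition B:
Co²⁺ is present, so KosK is inactive.
Fe²⁺ is absent, so JalS is inactive.
Diaminopimelate is present, so HaxG is inactive.
Required activator KosK is absent, so *qilG* is not transcribed.
→ *qilG* is OFF in B.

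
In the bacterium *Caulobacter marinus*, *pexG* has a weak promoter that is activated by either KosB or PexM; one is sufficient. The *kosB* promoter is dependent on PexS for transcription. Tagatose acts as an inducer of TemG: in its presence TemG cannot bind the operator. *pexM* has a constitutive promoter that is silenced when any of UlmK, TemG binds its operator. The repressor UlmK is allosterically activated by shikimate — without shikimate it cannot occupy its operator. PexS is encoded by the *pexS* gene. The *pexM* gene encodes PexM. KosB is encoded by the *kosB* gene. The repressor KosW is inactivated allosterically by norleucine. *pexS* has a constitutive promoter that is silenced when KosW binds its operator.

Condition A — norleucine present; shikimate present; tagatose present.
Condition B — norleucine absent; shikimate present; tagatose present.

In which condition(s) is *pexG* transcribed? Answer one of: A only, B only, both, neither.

A only

Condition A:
Norleucine is present, so KosW is inactive.
With no repressor bound, *pexS* is transcribed.
So PexS is produced and active.
No repressor is bound and PexS is active, so *kosB* is transcribed.
So KosB is produced and active.
Shikimate is present, so UlmK is active.
Tagatose is present, so TemG is inactive.
With repressor UlmK bound, *pexM* is not transcribed.
So PexM is not produced.
Activator KosB is present, so *pexG* is transcribed.
→ *pexG* is ON in A.
Condition B:
Norleucine is absent, so KosW is active.
With repressor KosW bound, *pexS* is not transcribed.
So PexS is not produced.
Required activator PexS is absent, so *kosB* is not transcribed.
So KosB is not produced.
Shikimate is present, so UlmK is active.
Tagatose is present, so TemG is inactive.
With repressor UlmK bound, *pexM* is not transcribed.
So PexM is not produced.
No activator is available at the *pexG* promoter, so *pexG* is not transcribed.
→ *pexG* is OFF in B.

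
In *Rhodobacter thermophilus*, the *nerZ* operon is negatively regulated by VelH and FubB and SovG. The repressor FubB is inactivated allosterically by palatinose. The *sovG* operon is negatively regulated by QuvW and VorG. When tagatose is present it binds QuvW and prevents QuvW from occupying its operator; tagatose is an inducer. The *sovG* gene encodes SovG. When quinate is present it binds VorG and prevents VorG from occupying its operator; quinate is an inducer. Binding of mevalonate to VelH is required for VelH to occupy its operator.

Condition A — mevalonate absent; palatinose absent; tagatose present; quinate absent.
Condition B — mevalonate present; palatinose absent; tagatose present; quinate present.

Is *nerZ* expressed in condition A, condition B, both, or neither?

Condition A:
Mevalonate is absent, so VelH is inactive.
Palatinose is absent, so FubB is active.
Tagatose is present, so QuvW is inactive.
Quinate is absent, so VorG is active.
With repressor VorG bound, *sovG* is not transcribed.
So SovG is not produced.
With repressor FubB bound, *nerZ* is not transcribed.
→ *nerZ* is OFF in A.
Condition B:
Mevalonate is present, so VelH is active.
Palatinose is absent, so FubB is active.
Tagatose is present, so QuvW is inactive.
Quinate is present, so VorG is inactive.
With no repressor bound, *sovG* is transcribed.
So SovG is produced and active.
With repressor VelH bound, *nerZ* is not transcribed.
→ *nerZ* is OFF in B.

neither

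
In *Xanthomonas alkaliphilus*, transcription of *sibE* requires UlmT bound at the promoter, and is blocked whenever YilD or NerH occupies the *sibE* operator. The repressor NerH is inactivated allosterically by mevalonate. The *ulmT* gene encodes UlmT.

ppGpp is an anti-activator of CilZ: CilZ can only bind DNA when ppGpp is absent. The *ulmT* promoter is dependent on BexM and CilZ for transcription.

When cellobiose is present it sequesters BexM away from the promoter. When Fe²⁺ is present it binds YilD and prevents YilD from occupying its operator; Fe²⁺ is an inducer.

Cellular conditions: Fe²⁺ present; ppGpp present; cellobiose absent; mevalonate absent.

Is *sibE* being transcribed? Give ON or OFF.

Fe²⁺ is present, so YilD is inactive.
Cellobiose is absent, so BexM is active.
ppGpp is present, so CilZ is inactive.
Required activator CilZ is absent, so *ulmT* is not transcribed.
So UlmT is not produced.
Mevalonate is absent, so NerH is active.
With repressor NerH bound, *sibE* is not transcribed.

OFF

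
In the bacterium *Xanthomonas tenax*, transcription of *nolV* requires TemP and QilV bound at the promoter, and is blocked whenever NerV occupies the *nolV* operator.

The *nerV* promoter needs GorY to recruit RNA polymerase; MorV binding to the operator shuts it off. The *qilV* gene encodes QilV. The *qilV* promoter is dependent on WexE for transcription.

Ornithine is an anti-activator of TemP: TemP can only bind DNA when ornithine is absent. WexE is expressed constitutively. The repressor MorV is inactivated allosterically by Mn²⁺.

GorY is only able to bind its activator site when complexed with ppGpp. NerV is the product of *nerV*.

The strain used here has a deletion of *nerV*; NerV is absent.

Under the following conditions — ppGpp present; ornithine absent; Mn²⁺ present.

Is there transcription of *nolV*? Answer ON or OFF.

Ornithine is absent, so TemP is active.
NerV is non-functional in this strain, so it has no effect.
WexE is produced constitutively and is active.
No repressor is bound and WexE is active, so *qilV* is transcribed.
So QilV is produced and active.
No repressor is bound and TemP and QilV are active, so *nolV* is transcribed.

ON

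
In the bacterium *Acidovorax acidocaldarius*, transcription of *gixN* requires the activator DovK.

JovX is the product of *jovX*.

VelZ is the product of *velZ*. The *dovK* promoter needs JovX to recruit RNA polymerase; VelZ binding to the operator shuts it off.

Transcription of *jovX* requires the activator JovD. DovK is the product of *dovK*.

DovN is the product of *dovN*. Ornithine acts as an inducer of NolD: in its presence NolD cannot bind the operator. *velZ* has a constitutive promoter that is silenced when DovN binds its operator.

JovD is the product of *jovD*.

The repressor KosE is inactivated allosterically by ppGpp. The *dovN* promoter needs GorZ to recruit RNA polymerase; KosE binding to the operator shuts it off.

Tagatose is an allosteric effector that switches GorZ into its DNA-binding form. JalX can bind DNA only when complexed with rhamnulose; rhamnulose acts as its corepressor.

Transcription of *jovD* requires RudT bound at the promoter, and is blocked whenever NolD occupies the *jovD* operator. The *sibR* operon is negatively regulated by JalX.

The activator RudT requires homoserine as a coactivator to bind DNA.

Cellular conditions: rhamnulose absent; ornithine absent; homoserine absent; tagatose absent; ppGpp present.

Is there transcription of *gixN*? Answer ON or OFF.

OFF

Homoserine is absent, so RudT is inactive.
Ornithine is absent, so NolD is active.
With repressor NolD bound, *jovD* is not transcribed.
So JovD is not produced.
Required activator JovD is absent, so *jovX* is not transcribed.
So JovX is not produced.
ppGpp is present, so KosE is inactive.
Tagatose is absent, so GorZ is inactive.
Required activator GorZ is absent, so *dovN* is not transcribed.
So DovN is not produced.
With no repressor bound, *velZ* is transcribed.
So VelZ is produced and active.
With repressor VelZ bound, *dovK* is not transcribed.
So DovK is not produced.
Required activator DovK is absent, so *gixN* is not transcribed.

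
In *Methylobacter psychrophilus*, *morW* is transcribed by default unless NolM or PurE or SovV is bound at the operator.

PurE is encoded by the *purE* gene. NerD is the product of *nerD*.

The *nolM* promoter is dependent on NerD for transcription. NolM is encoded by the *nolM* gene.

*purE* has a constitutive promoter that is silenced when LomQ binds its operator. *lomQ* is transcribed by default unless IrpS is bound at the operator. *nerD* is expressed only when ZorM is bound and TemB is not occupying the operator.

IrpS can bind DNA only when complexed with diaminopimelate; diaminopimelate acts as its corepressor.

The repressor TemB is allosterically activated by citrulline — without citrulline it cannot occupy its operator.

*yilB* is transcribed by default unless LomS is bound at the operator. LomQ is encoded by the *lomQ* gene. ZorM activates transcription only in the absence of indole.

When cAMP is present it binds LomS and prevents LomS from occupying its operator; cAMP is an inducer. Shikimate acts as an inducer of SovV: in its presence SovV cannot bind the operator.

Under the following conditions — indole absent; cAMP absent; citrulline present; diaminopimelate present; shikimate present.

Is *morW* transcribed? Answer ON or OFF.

Citrulline is present, so TemB is active.
Indole is absent, so ZorM is active.
With repressor TemB bound, *nerD* is not transcribed.
So NerD is not produced.
Required activator NerD is absent, so *nolM* is not transcribed.
So NolM is not produced.
Diaminopimelate is present, so IrpS is active.
With repressor IrpS bound, *lomQ* is not transcribed.
So LomQ is not produced.
With no repressor bound, *purE* is transcribed.
So PurE is produced and active.
Shikimate is present, so SovV is inactive.
With repressor PurE bound, *morW* is not transcribed.

OFF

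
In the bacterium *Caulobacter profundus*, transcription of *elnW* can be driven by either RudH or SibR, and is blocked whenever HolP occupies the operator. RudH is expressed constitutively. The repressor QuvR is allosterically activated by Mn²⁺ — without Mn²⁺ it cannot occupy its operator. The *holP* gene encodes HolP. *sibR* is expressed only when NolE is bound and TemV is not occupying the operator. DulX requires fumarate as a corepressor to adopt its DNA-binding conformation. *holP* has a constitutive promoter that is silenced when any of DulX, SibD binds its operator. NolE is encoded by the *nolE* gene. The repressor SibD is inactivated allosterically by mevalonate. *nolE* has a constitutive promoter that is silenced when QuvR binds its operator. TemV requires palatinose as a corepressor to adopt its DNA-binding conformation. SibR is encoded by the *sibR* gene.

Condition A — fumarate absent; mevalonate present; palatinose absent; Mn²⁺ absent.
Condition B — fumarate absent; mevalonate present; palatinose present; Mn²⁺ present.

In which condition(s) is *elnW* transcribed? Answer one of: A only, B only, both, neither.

neither

Condition A:
RudH is produced constitutively and is active.
Fumarate is absent, so DulX is inactive.
Mevalonate is present, so SibD is inactive.
With no repressor bound, *holP* is transcribed.
So HolP is produced and active.
Palatinose is absent, so TemV is inactive.
Mn²⁺ is absent, so QuvR is inactive.
With no repressor bound, *nolE* is transcribed.
So NolE is produced and active.
No repressor is bound and NolE is active, so *sibR* is transcribed.
So SibR is produced and active.
With repressor HolP bound, *elnW* is not transcribed.
→ *elnW* is OFF in A.
Condition B:
RudH is produced constitutively and is active.
Fumarate is absent, so DulX is inactive.
Mevalonate is present, so SibD is inactive.
With no repressor bound, *holP* is transcribed.
So HolP is produced and active.
Palatinose is present, so TemV is active.
Mn²⁺ is present, so QuvR is active.
With repressor QuvR bound, *nolE* is not transcribed.
So NolE is not produced.
With repressor TemV bound, *sibR* is not transcribed.
So SibR is not produced.
With repressor HolP bound, *elnW* is not transcribed.
→ *elnW* is OFF in B.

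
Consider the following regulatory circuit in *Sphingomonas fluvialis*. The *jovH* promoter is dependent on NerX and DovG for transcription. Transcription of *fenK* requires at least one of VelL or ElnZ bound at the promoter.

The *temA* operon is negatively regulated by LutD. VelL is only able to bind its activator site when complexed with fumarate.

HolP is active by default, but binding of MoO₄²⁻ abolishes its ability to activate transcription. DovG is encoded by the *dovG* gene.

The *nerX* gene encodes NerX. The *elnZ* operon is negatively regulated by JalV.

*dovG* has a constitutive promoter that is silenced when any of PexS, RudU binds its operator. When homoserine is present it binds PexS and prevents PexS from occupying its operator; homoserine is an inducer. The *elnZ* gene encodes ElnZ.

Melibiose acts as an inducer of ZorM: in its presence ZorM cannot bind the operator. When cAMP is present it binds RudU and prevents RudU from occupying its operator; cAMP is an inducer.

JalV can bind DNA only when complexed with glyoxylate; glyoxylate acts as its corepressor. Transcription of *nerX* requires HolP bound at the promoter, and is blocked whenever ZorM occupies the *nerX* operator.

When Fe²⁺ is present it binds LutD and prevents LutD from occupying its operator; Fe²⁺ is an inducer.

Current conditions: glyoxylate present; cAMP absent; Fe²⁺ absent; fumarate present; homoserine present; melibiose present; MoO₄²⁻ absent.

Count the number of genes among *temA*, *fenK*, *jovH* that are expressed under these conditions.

Fe²⁺ is absent, so LutD is active.
With repressor LutD bound, *temA* is not transcribed.
→ *temA* is OFF.
Fumarate is present, so VelL is active.
Glyoxylate is present, so JalV is active.
With repressor JalV bound, *elnZ* is not transcribed.
So ElnZ is not produced.
Activator VelL is present, so *fenK* is transcribed.
→ *fenK* is ON.
MoO₄²⁻ is absent, so HolP is active.
Melibiose is present, so ZorM is inactive.
No repressor is bound and HolP is active, so *nerX* is transcribed.
So NerX is produced and active.
Homoserine is present, so PexS is inactive.
cAMP is absent, so RudU is active.
With repressor RudU bound, *dovG* is not transcribed.
So DovG is not produced.
Required activator DovG is absent, so *jovH* is not transcribed.
→ *jovH* is OFF.
1 of the 3 genes is transcribed.

1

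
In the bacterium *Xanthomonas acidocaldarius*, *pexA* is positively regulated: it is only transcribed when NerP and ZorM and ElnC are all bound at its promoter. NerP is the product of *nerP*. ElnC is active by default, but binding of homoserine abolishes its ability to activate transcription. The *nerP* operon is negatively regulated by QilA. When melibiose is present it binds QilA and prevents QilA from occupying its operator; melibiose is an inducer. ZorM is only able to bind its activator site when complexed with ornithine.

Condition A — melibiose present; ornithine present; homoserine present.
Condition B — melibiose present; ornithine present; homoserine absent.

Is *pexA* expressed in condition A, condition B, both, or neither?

B only

Condition A:
Melibiose is present, so QilA is inactive.
With no repressor bound, *nerP* is transcribed.
So NerP is produced and active.
Ornithine is present, so ZorM is active.
Homoserine is present, so ElnC is inactive.
Required activator ElnC is absent, so *pexA* is not transcribed.
→ *pexA* is OFF in A.
Condition B:
Melibiose is present, so QilA is inactive.
With no repressor bound, *nerP* is transcribed.
So NerP is produced and active.
Ornithine is present, so ZorM is active.
Homoserine is absent, so ElnC is active.
No repressor is bound and NerP and ZorM and ElnC are active, so *pexA* is transcribed.
→ *pexA* is ON in B.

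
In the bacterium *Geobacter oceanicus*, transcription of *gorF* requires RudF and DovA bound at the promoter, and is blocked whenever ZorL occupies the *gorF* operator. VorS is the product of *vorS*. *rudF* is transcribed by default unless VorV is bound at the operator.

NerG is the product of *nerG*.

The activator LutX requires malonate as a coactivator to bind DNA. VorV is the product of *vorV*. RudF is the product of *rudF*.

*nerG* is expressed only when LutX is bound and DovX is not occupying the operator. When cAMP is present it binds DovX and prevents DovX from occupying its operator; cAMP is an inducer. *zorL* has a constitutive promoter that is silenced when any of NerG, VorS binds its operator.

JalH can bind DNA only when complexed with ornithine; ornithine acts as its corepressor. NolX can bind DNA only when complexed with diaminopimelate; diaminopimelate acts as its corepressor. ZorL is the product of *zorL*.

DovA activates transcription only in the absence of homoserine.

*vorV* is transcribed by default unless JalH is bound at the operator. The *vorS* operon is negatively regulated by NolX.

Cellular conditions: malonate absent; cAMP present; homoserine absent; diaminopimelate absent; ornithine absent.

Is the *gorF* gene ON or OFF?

OFF

cAMP is present, so DovX is inactive.
Malonate is absent, so LutX is inactive.
Required activator LutX is absent, so *nerG* is not transcribed.
So NerG is not produced.
Diaminopimelate is absent, so NolX is inactive.
With no repressor bound, *vorS* is transcribed.
So VorS is produced and active.
With repressor VorS bound, *zorL* is not transcribed.
So ZorL is not produced.
Ornithine is absent, so JalH is inactive.
With no repressor bound, *vorV* is transcribed.
So VorV is produced and active.
With repressor VorV bound, *rudF* is not transcribed.
So RudF is not produced.
Homoserine is absent, so DovA is active.
Required activator RudF is absent, so *gorF* is not transcribed.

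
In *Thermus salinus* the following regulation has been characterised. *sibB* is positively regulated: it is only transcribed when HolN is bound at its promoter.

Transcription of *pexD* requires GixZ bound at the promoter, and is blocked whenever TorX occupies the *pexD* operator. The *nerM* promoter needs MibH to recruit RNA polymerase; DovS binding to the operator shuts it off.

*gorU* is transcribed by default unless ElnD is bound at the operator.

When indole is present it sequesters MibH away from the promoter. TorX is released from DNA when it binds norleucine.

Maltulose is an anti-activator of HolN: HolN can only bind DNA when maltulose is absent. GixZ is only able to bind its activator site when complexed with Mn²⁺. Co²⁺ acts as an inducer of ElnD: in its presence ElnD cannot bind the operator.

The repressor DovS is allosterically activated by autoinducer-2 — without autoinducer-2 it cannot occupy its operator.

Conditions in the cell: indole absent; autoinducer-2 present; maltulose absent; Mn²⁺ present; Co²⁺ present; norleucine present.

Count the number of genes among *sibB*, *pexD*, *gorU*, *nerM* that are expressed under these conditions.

3

Maltulose is absent, so HolN is active.
No repressor is bound and HolN is active, so *sibB* is transcribed.
→ *sibB* is ON.
Norleucine is present, so TorX is inactive.
Mn²⁺ is present, so GixZ is active.
No repressor is bound and GixZ is active, so *pexD* is transcribed.
→ *pexD* is ON.
Co²⁺ is present, so ElnD is inactive.
With no repressor bound, *gorU* is transcribed.
→ *gorU* is ON.
Autoinducer-2 is present, so DovS is active.
Indole is absent, so MibH is active.
With repressor DovS bound, *nerM* is not transcribed.
→ *nerM* is OFF.
3 of the 4 genes are transcribed.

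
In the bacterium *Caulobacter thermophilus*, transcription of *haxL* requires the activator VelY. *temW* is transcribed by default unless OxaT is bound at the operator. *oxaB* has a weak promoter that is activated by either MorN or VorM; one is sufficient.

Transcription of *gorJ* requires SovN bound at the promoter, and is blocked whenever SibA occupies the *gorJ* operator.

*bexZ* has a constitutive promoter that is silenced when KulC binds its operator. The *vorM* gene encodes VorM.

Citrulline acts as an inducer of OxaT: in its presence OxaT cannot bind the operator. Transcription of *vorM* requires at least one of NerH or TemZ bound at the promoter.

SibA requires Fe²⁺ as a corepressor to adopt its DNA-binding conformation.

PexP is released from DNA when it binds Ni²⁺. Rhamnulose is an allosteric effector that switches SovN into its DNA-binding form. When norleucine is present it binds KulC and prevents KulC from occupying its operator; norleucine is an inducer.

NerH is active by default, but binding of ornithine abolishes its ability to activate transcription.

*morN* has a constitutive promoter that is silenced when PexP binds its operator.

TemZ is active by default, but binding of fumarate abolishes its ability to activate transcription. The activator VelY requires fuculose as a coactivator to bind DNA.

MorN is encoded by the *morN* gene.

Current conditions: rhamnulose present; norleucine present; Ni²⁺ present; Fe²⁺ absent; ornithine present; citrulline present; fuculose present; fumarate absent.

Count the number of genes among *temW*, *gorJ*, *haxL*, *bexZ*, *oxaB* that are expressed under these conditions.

5

Citrulline is present, so OxaT is inactive.
With no repressor bound, *temW* is transcribed.
→ *temW* is ON.
Rhamnulose is present, so SovN is active.
Fe²⁺ is absent, so SibA is inactive.
No repressor is bound and SovN is active, so *gorJ* is transcribed.
→ *gorJ* is ON.
Fuculose is present, so VelY is active.
No repressor is bound and VelY is active, so *haxL* is transcribed.
→ *haxL* is ON.
Norleucine is present, so KulC is inactive.
With no repressor bound, *bexZ* is transcribed.
→ *bexZ* is ON.
Ni²⁺ is present, so PexP is inactive.
With no repressor bound, *morN* is transcribed.
So MorN is produced and active.
Ornithine is present, so NerH is inactive.
Fumarate is absent, so TemZ is active.
Activator TemZ is present, so *vorM* is transcribed.
So VorM is produced and active.
Activator MorN is present, so *oxaB* is transcribed.
→ *oxaB* is ON.
5 of the 5 genes are transcribed.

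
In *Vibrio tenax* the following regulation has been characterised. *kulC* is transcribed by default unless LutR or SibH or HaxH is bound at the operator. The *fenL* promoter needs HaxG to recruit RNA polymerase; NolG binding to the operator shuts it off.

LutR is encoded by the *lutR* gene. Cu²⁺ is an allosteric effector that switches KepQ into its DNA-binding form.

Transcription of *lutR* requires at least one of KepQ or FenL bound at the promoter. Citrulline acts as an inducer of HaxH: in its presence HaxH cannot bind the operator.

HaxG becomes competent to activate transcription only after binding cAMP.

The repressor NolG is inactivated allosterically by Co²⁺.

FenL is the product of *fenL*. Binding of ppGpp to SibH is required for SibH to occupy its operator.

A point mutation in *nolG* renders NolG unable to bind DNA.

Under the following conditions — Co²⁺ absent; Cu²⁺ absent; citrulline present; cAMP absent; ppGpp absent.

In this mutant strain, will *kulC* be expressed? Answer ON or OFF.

Cu²⁺ is absent, so KepQ is inactive.
cAMP is absent, so HaxG is inactive.
NolG is non-functional in this strain, so it has no effect.
Required activator HaxG is absent, so *fenL* is not transcribed.
So FenL is not produced.
No activator is available at the *lutR* promoter, so *lutR* is not transcribed.
So LutR is not produced.
ppGpp is absent, so SibH is inactive.
Citrulline is present, so HaxH is inactive.
With no repressor bound, *kulC* is transcribed.

ON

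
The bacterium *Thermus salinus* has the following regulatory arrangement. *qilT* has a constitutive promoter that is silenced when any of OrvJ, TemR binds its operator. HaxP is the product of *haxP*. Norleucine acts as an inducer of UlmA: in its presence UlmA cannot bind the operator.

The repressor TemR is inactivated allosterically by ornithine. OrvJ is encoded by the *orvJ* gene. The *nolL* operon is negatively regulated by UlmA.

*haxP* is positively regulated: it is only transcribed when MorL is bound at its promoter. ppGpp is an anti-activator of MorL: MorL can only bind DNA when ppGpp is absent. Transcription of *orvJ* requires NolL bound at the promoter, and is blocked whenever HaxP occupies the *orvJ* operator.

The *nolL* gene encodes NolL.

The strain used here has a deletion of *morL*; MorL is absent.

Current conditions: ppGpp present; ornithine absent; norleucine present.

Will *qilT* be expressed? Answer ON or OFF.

MorL is non-functional in this strain, so it has no effect.
Required activator MorL is absent, so *haxP* is not transcribed.
So HaxP is not produced.
Norleucine is present, so UlmA is inactive.
With no repressor bound, *nolL* is transcribed.
So NolL is produced and active.
No repressor is bound and NolL is active, so *orvJ* is transcribed.
So OrvJ is produced and active.
Ornithine is absent, so TemR is active.
With repressor OrvJ bound, *qilT* is not transcribed.

OFF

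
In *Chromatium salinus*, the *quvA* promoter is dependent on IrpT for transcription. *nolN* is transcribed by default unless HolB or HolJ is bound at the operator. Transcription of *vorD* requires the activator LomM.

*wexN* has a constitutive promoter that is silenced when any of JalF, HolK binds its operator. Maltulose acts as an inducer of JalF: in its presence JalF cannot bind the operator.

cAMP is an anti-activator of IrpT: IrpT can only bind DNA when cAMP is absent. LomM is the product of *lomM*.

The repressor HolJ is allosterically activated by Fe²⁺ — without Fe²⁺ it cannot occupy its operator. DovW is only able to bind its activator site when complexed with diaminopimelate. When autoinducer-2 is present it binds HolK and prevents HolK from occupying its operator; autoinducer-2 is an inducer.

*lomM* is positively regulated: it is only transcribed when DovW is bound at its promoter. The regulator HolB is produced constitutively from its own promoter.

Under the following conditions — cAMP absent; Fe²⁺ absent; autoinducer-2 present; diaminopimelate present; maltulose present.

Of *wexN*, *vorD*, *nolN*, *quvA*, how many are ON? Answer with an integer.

Maltulose is present, so JalF is inactive.
Autoinducer-2 is present, so HolK is inactive.
With no repressor bound, *wexN* is transcribed.
→ *wexN* is ON.
Diaminopimelate is present, so DovW is active.
No repressor is bound and DovW is active, so *lomM* is transcribed.
So LomM is produced and active.
No repressor is bound and LomM is active, so *vorD* is transcribed.
→ *vorD* is ON.
HolB is produced constitutively and is active.
Fe²⁺ is absent, so HolJ is inactive.
With repressor HolB bound, *nolN* is not transcribed.
→ *nolN* is OFF.
cAMP is absent, so IrpT is active.
No repressor is bound and IrpT is active, so *quvA* is transcribed.
→ *quvA* is ON.
3 of the 4 genes are transcribed.

3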